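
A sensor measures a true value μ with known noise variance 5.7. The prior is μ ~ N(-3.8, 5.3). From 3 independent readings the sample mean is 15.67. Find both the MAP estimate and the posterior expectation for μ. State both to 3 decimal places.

Posterior for μ is Normal. Precision-weighted mean: (1/5.3·-3.8 + 3/5.7·15.67) / (1/5.3 + 3/5.7) = 10.532.
A Normal posterior is symmetric, so mode = mean.

MAP: 10.532. Posterior mean: 10.532.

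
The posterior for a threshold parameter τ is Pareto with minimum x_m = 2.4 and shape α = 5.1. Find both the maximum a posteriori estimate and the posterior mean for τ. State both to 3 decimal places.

The Pareto density is strictly decreasing on [x_m, ∞), so the mode is x_m = 2.400.
Mean = α·x_m/(α−1) = 5.1·2.4/4.1 = 2.985.

τ_MAP = 2.400, E[τ|data] = 2.985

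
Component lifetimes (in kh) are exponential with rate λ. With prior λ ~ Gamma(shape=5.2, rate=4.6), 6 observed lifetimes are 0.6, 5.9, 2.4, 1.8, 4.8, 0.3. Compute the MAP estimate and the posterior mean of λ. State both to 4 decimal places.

Σ times = 15.8. Posterior: Gamma(shape = 5.2+6 = 11.2, rate = 4.6+15.8 = 20.4).
Mode = (α−1)/β = 10.2/20.4 = 0.5000.
Mean = α/β = 11.2/20.4 = 0.5490.

MAP estimate = 0.5000, posterior mean = 0.5490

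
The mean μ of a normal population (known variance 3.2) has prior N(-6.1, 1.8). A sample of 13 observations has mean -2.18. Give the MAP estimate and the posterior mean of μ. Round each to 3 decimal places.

Posterior for μ is Normal. Precision-weighted mean: (1/1.8·-6.1 + 13/3.2·-2.18) / (1/1.8 + 13/3.2) = -2.652.
A Normal posterior is symmetric, so mode = mean.

μ_MAP = -2.652, E[μ|data] = -2.652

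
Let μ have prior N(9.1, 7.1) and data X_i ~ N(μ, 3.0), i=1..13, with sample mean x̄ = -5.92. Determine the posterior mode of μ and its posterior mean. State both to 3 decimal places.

Posterior for μ is Normal. Precision-weighted mean: (1/7.1·9.1 + 13/3.0·-5.92) / (1/7.1 + 13/3.0) = -5.447.
A Normal posterior is symmetric, so mode = mean.

posterior mode = -5.447, posterior mean = -5.447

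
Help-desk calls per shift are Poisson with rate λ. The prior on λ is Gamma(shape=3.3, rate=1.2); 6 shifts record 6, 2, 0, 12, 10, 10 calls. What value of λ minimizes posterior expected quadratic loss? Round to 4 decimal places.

Σ counts = 40. Posterior: Gamma(shape = 3.3+40 = 43.3, rate = 1.2+6 = 7.2).
Mode = (α−1)/β = 42.3/7.2 = 5.8750.
Mean = α/β = 43.3/7.2 = 6.0139.
Quadratic loss ⇒ the optimal estimator is the posterior mean.

6.0139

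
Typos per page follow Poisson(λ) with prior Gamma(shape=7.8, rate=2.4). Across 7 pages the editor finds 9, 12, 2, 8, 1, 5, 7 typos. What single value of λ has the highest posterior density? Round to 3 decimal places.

5.404

Σ counts = 44. Posterior: Gamma(shape = 7.8+44 = 51.8, rate = 2.4+7 = 9.4).
Mode = (α−1)/β = 50.8/9.4 = 5.404.
Mean = α/β = 51.8/9.4 = 5.511.
This is the posterior mode — the MAP estimate.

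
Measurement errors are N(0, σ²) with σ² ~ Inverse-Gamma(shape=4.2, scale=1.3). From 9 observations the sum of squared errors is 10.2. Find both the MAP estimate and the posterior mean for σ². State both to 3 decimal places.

Posterior: Inverse-Gamma(shape = 4.2+9/2 = 8.7, scale = 1.3+10.2/2 = 6.4).
Mode = β/(α+1) = 6.4/9.7 = 0.660.
Mean = β/(α−1) = 6.4/7.7 = 0.831.

MAP: 0.660. Posterior mean: 0.831.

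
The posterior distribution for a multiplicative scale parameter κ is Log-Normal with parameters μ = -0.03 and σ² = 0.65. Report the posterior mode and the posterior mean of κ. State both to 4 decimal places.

MAP: 0.5066. Posterior mean: 1.3431.

Mode = exp(μ − σ²) = exp(-0.68) = 0.5066.
Mean = exp(μ + σ²/2) = exp(0.295) = 1.3431.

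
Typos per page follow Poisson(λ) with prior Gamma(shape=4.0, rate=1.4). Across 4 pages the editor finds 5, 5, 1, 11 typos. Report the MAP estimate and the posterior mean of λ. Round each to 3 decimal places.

Σ counts = 22. Posterior: Gamma(shape = 4.0+22 = 26.0, rate = 1.4+4 = 5.4).
Mode = (α−1)/β = 25.0/5.4 = 4.630.
Mean = α/β = 26.0/5.4 = 4.815.
The posterior is right-skewed, so the mean exceeds the mode.

λ_MAP = 4.630, E[λ|data] = 4.815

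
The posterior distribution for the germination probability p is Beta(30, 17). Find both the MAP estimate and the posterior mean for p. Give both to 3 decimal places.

Mode = (30−1)/(30+17−2) = 29/45 = 0.644.
Mean = 30/(30+17) = 30/47 = 0.638.
The posterior is left-skewed, so the mode exceeds the mean.

p_MAP = 0.644, E[p|data] = 0.638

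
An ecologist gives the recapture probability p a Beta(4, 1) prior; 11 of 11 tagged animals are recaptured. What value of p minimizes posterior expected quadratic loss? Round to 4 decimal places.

Posterior: Beta(4+11, 1+0) = Beta(15, 1).
Since β = 1 ≤ 1 and α > 1, the Beta density is monotone increasing on [0,1]; the mode is at 1.
Mean = 15/(15+1) = 0.9375.
Quadratic loss ⇒ the optimal estimator is the posterior mean.

0.9375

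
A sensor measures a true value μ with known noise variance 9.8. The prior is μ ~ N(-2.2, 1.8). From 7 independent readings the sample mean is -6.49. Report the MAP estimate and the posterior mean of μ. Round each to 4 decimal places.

MAP = -4.6131, posterior mean = -4.6131

Posterior for μ is Normal. Precision-weighted mean: (1/1.8·-2.2 + 7/9.8·-6.49) / (1/1.8 + 7/9.8) = -4.6131.
A Normal posterior is symmetric, so mode = mean.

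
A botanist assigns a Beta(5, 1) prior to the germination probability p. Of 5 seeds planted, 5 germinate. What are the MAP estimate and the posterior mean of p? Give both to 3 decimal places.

Posterior: Beta(5+5, 1+0) = Beta(10, 1).
Since β = 1 ≤ 1 and α > 1, the Beta density is monotone increasing on [0,1]; the mode is at 1.
Mean = 10/(10+1) = 0.909.

p_MAP = 1.000, E[p|data] = 0.909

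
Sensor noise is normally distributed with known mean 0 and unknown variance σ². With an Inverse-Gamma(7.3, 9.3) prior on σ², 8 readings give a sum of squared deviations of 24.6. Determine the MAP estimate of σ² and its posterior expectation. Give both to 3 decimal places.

Posterior: Inverse-Gamma(shape = 7.3+8/2 = 11.3, scale = 9.3+24.6/2 = 21.6).
Mode = β/(α+1) = 21.6/12.3 = 1.756.
Mean = β/(α−1) = 21.6/10.3 = 2.097.

MAP = 1.756, posterior mean = 2.097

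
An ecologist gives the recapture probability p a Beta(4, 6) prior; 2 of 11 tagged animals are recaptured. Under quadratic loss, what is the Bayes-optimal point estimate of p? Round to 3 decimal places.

Posterior: Beta(4+2, 6+9) = Beta(6, 15).
Mode = (6−1)/(6+15−2) = 5/19 = 0.263.
Mean = 6/(6+15) = 6/21 = 0.286.
Quadratic loss ⇒ the optimal estimator is the posterior mean.

0.286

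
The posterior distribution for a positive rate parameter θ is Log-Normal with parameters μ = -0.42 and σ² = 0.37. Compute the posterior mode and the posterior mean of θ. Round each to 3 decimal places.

MAP = 0.454; posterior mean = 0.791

Mode = exp(μ − σ²) = exp(-0.79) = 0.454.
Mean = exp(μ + σ²/2) = exp(-0.235) = 0.791.
The mean is pulled above the mode by the posterior's right skew.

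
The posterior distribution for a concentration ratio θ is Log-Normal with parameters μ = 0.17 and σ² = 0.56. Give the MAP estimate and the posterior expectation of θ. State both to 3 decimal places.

Mode = exp(μ − σ²) = exp(-0.39) = 0.677.
Mean = exp(μ + σ²/2) = exp(0.450) = 1.568.
The mean is pulled above the mode by the posterior's right skew.

MAP estimate = 0.677, posterior expectation = 1.568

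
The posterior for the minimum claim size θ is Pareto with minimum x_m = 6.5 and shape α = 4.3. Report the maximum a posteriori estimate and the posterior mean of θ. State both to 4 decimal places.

The Pareto density is strictly decreasing on [x_m, ∞), so the mode is x_m = 6.5000.
Mean = α·x_m/(α−1) = 4.3·6.5/3.3 = 8.4697.

MAP = 6.5000; posterior mean = 8.4697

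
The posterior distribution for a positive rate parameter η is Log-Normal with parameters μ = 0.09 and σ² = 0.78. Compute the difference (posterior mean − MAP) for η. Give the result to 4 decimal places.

1.1145

Mode = exp(μ − σ²) = exp(-0.69) = 0.5016.
Mean = exp(μ + σ²/2) = exp(0.480) = 1.6161.
Difference = 1.6161 − 0.5016 = 1.1145.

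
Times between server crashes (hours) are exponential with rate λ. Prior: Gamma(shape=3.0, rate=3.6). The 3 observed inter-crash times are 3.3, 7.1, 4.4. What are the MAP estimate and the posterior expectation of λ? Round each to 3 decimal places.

MAP = 0.272, posterior mean = 0.326

Σ times = 14.8. Posterior: Gamma(shape = 3.0+3 = 6.0, rate = 3.6+14.8 = 18.4).
Mode = (α−1)/β = 5.0/18.4 = 0.272.
Mean = α/β = 6.0/18.4 = 0.326.
Right-skewed posterior ⇒ mode < mean.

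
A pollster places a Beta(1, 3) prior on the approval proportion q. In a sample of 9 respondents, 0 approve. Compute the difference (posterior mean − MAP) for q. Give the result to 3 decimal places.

0.077

Posterior: Beta(1+0, 3+9) = Beta(1, 12).
Since α = 1 ≤ 1 and β > 1, the Beta density is monotone decreasing on [0,1]; the mode is at 0.
Mean = 1/(1+12) = 0.077.
Difference = 0.077 − 0.000 = 0.077.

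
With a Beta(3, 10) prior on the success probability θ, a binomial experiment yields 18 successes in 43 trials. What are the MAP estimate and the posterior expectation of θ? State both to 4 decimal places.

MAP = 0.3704; posterior mean = 0.3750

Posterior: Beta(3+18, 10+25) = Beta(21, 35).
Mode = (21−1)/(21+35−2) = 20/54 = 0.3704.
Mean = 21/(21+35) = 21/56 = 0.3750.
The posterior is right-skewed, so the mean exceeds the mode.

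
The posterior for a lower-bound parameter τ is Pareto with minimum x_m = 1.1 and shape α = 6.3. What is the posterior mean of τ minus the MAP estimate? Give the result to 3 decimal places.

0.208

The Pareto density is strictly decreasing on [x_m, ∞), so the mode is x_m = 1.100.
Mean = α·x_m/(α−1) = 6.3·1.1/5.3 = 1.308.
Difference = 1.308 − 1.100 = 0.208.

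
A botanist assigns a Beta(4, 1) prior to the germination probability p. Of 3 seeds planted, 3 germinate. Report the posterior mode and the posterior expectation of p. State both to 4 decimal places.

Posterior: Beta(4+3, 1+0) = Beta(7, 1).
Since β = 1 ≤ 1 and α > 1, the Beta density is monotone increasing on [0,1]; the mode is at 1.
Mean = 7/(7+1) = 0.8750.

MAP = 1.0000, posterior mean = 0.8750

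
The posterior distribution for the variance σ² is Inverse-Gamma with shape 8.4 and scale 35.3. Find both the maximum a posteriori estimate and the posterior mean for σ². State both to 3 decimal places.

maximum a posteriori estimate = 3.755, posterior mean = 4.770

Mode = β/(α+1) = 35.3/9.4 = 3.755.
Mean = β/(α−1) = 35.3/7.4 = 4.770.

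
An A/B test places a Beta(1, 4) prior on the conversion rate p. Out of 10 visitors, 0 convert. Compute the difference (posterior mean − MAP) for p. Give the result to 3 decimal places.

0.067

Posterior: Beta(1+0, 4+10) = Beta(1, 14).
Since α = 1 ≤ 1 and β > 1, the Beta density is monotone decreasing on [0,1]; the mode is at 0.
Mean = 1/(1+14) = 0.067.
Difference = 0.067 − 0.000 = 0.067.
Mean > mode: the posterior has a right tail.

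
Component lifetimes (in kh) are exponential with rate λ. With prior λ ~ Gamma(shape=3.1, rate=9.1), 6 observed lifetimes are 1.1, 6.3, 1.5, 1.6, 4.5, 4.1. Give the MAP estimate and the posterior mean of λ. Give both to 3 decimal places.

Σ times = 19.1. Posterior: Gamma(shape = 3.1+6 = 9.1, rate = 9.1+19.1 = 28.2).
Mode = (α−1)/β = 8.1/28.2 = 0.287.
Mean = α/β = 9.1/28.2 = 0.323.

MAP = 0.287, posterior mean = 0.323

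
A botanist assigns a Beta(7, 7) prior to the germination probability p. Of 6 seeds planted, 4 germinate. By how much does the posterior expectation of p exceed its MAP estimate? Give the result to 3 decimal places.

Posterior: Beta(7+4, 7+2) = Beta(11, 9).
Mode = (11−1)/(11+9−2) = 10/18 = 0.556.
Mean = 11/(11+9) = 11/20 = 0.550.
Difference = 0.550 − 0.556 = -0.006.
Mode > mean: the posterior has a left tail.

-0.006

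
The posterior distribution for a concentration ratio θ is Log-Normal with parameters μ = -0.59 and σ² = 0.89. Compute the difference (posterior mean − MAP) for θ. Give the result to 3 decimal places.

0.637

Mode = exp(μ − σ²) = exp(-1.48) = 0.228.
Mean = exp(μ + σ²/2) = exp(-0.145) = 0.865.
Difference = 0.865 − 0.228 = 0.637.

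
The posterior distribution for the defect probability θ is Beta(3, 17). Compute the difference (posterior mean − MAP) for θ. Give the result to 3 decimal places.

0.039

Mode = (3−1)/(3+17−2) = 2/18 = 0.111.
Mean = 3/(3+17) = 3/20 = 0.150.
Difference = 0.150 − 0.111 = 0.039.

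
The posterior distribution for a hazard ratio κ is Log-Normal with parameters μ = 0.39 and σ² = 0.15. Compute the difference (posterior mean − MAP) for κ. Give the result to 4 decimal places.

Mode = exp(μ − σ²) = exp(0.24) = 1.2712.
Mean = exp(μ + σ²/2) = exp(0.465) = 1.5920.
Difference = 1.5920 − 1.2712 = 0.3208.
Mean > mode: the posterior has a right tail.

0.3208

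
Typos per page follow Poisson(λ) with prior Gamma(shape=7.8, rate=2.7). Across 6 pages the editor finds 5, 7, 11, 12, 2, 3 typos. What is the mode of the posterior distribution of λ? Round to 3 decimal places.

Σ counts = 40. Posterior: Gamma(shape = 7.8+40 = 47.8, rate = 2.7+6 = 8.7).
Mode = (α−1)/β = 46.8/8.7 = 5.379.
Mean = α/β = 47.8/8.7 = 5.494.
This is the posterior mode — the MAP estimate.

5.379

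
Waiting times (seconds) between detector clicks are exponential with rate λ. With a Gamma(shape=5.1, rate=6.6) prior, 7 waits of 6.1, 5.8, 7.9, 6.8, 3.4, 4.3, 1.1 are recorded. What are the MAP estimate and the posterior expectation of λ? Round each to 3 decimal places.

MAP = 0.264, posterior mean = 0.288

Σ times = 35.4. Posterior: Gamma(shape = 5.1+7 = 12.1, rate = 6.6+35.4 = 42.0).
Mode = (α−1)/β = 11.1/42.0 = 0.264.
Mean = α/β = 12.1/42.0 = 0.288.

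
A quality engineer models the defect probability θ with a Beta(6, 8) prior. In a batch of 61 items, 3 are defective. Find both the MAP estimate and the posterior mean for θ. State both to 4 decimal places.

MAP estimate = 0.1096, posterior mean = 0.1200

Posterior: Beta(6+3, 8+58) = Beta(9, 66).
Mode = (9−1)/(9+66−2) = 8/73 = 0.1096.
Mean = 9/(9+66) = 9/75 = 0.1200.
Right-skewed posterior ⇒ mode < mean.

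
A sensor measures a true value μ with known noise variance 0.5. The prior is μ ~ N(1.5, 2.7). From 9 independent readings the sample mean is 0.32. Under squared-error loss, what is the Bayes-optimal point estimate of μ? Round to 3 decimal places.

Posterior for μ is Normal. Precision-weighted mean: (1/2.7·1.5 + 9/0.5·0.32) / (1/2.7 + 9/0.5) = 0.344.
A Normal posterior is symmetric, so mode = mean.
Squared-error loss ⇒ the optimal estimator is the posterior mean.

0.344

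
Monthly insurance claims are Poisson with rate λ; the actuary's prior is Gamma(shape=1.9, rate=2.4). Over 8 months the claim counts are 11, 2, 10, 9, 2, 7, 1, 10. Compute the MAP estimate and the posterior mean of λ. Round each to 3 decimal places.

MAP = 5.087; posterior mean = 5.183

Σ counts = 52. Posterior: Gamma(shape = 1.9+52 = 53.9, rate = 2.4+8 = 10.4).
Mode = (α−1)/β = 52.9/10.4 = 5.087.
Mean = α/β = 53.9/10.4 = 5.183.
The posterior is right-skewed, so the mean exceeds the mode.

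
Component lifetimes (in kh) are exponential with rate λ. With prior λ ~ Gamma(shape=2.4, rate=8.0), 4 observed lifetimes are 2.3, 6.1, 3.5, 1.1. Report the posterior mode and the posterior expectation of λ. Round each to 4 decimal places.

Σ times = 13.0. Posterior: Gamma(shape = 2.4+4 = 6.4, rate = 8.0+13.0 = 21.0).
Mode = (α−1)/β = 5.4/21.0 = 0.2571.
Mean = α/β = 6.4/21.0 = 0.3048.
Mean > mode: the posterior has a right tail.

MAP = 0.2571; posterior mean = 0.3048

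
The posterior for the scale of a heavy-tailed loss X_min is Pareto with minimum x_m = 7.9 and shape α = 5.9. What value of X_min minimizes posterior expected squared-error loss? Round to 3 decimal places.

The Pareto density is strictly decreasing on [x_m, ∞), so the mode is x_m = 7.900.
Mean = α·x_m/(α−1) = 5.9·7.9/4.9 = 9.512.
Squared-error loss ⇒ the optimal estimator is the posterior mean.

9.512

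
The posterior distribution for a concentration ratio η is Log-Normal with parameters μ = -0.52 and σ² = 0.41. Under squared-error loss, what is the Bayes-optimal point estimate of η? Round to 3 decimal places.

Mode = exp(μ − σ²) = exp(-0.93) = 0.395.
Mean = exp(μ + σ²/2) = exp(-0.315) = 0.730.
Squared-error loss ⇒ the optimal estimator is the posterior mean.

0.730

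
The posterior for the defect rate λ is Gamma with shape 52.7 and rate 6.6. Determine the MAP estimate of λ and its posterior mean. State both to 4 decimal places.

Mode = (α−1)/β = 51.7/6.6 = 7.8333.
Mean = α/β = 52.7/6.6 = 7.9848.

MAP = 7.8333, posterior mean = 7.9848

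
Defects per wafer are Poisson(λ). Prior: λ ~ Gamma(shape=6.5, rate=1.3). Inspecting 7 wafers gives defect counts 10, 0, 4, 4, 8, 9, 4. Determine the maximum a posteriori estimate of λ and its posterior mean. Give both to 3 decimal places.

MAP: 5.361. Posterior mean: 5.482.

Σ counts = 39. Posterior: Gamma(shape = 6.5+39 = 45.5, rate = 1.3+7 = 8.3).
Mode = (α−1)/β = 44.5/8.3 = 5.361.
Mean = α/β = 45.5/8.3 = 5.482.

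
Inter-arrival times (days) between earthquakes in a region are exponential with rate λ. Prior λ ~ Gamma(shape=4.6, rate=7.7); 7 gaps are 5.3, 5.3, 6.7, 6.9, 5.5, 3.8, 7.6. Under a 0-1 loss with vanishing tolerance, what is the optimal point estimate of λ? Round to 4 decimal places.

Σ times = 41.1. Posterior: Gamma(shape = 4.6+7 = 11.6, rate = 7.7+41.1 = 48.8).
Mode = (α−1)/β = 10.6/48.8 = 0.2172.
Mean = α/β = 11.6/48.8 = 0.2377.
This is the posterior mode — the MAP estimate.

0.2172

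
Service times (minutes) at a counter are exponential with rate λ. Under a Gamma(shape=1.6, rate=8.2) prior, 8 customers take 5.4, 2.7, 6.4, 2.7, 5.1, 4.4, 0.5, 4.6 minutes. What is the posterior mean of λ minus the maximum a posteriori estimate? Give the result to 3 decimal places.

Σ times = 31.8. Posterior: Gamma(shape = 1.6+8 = 9.6, rate = 8.2+31.8 = 40.0).
Mode = (α−1)/β = 8.6/40.0 = 0.215.
Mean = α/β = 9.6/40.0 = 0.240.
Difference = 0.240 − 0.215 = 0.025.

0.025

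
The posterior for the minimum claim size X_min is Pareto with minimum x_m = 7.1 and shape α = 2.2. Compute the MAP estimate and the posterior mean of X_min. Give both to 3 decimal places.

The Pareto density is strictly decreasing on [x_m, ∞), so the mode is x_m = 7.100.
Mean = α·x_m/(α−1) = 2.2·7.1/1.2 = 13.017.
Mean > mode: the posterior has a right tail.

MAP = 7.100; posterior mean = 13.017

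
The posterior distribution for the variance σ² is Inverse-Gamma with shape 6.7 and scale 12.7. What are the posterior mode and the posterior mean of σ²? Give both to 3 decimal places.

MAP: 1.649. Posterior mean: 2.228.

Mode = β/(α+1) = 12.7/7.7 = 1.649.
Mean = β/(α−1) = 12.7/5.7 = 2.228.
Mean > mode: the posterior has a right tail.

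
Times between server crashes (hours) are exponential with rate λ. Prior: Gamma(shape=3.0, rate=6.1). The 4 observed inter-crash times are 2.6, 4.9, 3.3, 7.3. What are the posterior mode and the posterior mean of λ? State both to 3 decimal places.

Σ times = 18.1. Posterior: Gamma(shape = 3.0+4 = 7.0, rate = 6.1+18.1 = 24.2).
Mode = (α−1)/β = 6.0/24.2 = 0.248.
Mean = α/β = 7.0/24.2 = 0.289.

posterior mode = 0.248, posterior mean = 0.289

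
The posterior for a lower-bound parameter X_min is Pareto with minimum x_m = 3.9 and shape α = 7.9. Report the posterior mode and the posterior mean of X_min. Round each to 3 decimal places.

MAP: 3.900. Posterior mean: 4.465.

The Pareto density is strictly decreasing on [x_m, ∞), so the mode is x_m = 3.900.
Mean = α·x_m/(α−1) = 7.9·3.9/6.9 = 4.465.
The mean is pulled above the mode by the posterior's right skew.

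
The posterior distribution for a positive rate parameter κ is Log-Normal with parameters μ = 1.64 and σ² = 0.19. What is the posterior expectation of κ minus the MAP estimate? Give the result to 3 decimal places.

Mode = exp(μ − σ²) = exp(1.45) = 4.263.
Mean = exp(μ + σ²/2) = exp(1.735) = 5.669.
Difference = 5.669 − 4.263 = 1.406.

1.406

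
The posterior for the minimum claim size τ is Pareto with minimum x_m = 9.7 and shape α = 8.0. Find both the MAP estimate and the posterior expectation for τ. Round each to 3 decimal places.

The Pareto density is strictly decreasing on [x_m, ∞), so the mode is x_m = 9.700.
Mean = α·x_m/(α−1) = 8.0·9.7/7.0 = 11.086.
Right-skewed posterior ⇒ mode < mean.

MAP = 9.700, posterior mean = 11.086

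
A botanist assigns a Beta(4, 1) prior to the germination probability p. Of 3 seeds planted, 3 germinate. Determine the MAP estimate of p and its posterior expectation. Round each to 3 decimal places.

Posterior: Beta(4+3, 1+0) = Beta(7, 1).
Since β = 1 ≤ 1 and α > 1, the Beta density is monotone increasing on [0,1]; the mode is at 1.
Mean = 7/(7+1) = 0.875.
Left-skewed posterior ⇒ mean < mode.

MAP = 1.000, posterior mean = 0.875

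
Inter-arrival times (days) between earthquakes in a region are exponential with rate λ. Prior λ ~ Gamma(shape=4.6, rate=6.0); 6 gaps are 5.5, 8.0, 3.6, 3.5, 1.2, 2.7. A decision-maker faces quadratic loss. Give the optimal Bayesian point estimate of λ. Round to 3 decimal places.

Σ times = 24.5. Posterior: Gamma(shape = 4.6+6 = 10.6, rate = 6.0+24.5 = 30.5).
Mode = (α−1)/β = 9.6/30.5 = 0.315.
Mean = α/β = 10.6/30.5 = 0.348.
Quadratic loss ⇒ the optimal estimator is the posterior mean.

0.348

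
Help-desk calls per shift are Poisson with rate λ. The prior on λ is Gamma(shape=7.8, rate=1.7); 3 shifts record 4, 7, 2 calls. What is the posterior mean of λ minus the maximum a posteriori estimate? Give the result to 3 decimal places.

0.213

Σ counts = 13. Posterior: Gamma(shape = 7.8+13 = 20.8, rate = 1.7+3 = 4.7).
Mode = (α−1)/β = 19.8/4.7 = 4.213.
Mean = α/β = 20.8/4.7 = 4.426.
Difference = 4.426 − 4.213 = 0.213.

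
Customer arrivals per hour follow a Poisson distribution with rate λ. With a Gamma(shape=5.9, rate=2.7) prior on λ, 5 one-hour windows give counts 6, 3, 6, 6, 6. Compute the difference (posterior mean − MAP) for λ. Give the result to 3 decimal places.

Σ counts = 27. Posterior: Gamma(shape = 5.9+27 = 32.9, rate = 2.7+5 = 7.7).
Mode = (α−1)/β = 31.9/7.7 = 4.143.
Mean = α/β = 32.9/7.7 = 4.273.
Difference = 4.273 − 4.143 = 0.130.
The posterior is right-skewed, so the mean exceeds the mode.

0.130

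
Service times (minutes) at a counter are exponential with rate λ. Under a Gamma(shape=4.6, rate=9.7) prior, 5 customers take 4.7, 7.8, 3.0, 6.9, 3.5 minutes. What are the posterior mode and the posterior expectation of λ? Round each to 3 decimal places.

MAP: 0.242. Posterior mean: 0.270.

Σ times = 25.9. Posterior: Gamma(shape = 4.6+5 = 9.6, rate = 9.7+25.9 = 35.6).
Mode = (α−1)/β = 8.6/35.6 = 0.242.
Mean = α/β = 9.6/35.6 = 0.270.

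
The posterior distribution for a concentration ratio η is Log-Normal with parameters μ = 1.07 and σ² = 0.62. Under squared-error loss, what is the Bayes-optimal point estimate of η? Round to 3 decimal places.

Mode = exp(μ − σ²) = exp(0.45) = 1.568.
Mean = exp(μ + σ²/2) = exp(1.380) = 3.975.
Squared-error loss ⇒ the optimal estimator is the posterior mean.

3.975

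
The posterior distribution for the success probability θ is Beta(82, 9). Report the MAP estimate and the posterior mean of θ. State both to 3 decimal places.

Mode = (82−1)/(82+9−2) = 81/89 = 0.910.
Mean = 82/(82+9) = 82/91 = 0.901.

MAP = 0.910, posterior mean = 0.901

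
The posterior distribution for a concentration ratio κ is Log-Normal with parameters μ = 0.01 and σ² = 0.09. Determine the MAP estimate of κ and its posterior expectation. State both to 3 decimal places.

Mode = exp(μ − σ²) = exp(-0.08) = 0.923.
Mean = exp(μ + σ²/2) = exp(0.055) = 1.057.
Right-skewed posterior ⇒ mode < mean.

MAP: 0.923. Posterior mean: 1.057.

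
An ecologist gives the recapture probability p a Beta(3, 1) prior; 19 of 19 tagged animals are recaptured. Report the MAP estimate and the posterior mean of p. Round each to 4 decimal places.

MAP estimate = 1.0000, posterior mean = 0.9565

Posterior: Beta(3+19, 1+0) = Beta(22, 1).
Since β = 1 ≤ 1 and α > 1, the Beta density is monotone increasing on [0,1]; the mode is at 1.
Mean = 22/(22+1) = 0.9565.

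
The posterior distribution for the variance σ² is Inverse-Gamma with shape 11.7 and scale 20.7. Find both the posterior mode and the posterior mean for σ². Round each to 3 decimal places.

Mode = β/(α+1) = 20.7/12.7 = 1.630.
Mean = β/(α−1) = 20.7/10.7 = 1.935.
Mean > mode: the posterior has a right tail.

MAP: 1.630. Posterior mean: 1.935.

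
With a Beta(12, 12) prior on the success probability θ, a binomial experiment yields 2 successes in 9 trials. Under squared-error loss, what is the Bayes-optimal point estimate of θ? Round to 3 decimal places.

Posterior: Beta(12+2, 12+7) = Beta(14, 19).
Mode = (14−1)/(14+19−2) = 13/31 = 0.419.
Mean = 14/(14+19) = 14/33 = 0.424.
Squared-error loss ⇒ the optimal estimator is the posterior mean.

0.424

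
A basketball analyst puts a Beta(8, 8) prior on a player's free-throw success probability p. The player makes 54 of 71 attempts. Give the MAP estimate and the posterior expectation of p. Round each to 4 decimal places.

Posterior: Beta(8+54, 8+17) = Beta(62, 25).
Mode = (62−1)/(62+25−2) = 61/85 = 0.7176.
Mean = 62/(62+25) = 62/87 = 0.7126.

MAP estimate = 0.7176, posterior expectation = 0.7126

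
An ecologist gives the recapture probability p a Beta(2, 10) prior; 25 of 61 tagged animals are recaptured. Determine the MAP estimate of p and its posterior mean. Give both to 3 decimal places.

Posterior: Beta(2+25, 10+36) = Beta(27, 46).
Mode = (27−1)/(27+46−2) = 26/71 = 0.366.
Mean = 27/(27+46) = 27/73 = 0.370.

p_MAP = 0.366, E[p|data] = 0.370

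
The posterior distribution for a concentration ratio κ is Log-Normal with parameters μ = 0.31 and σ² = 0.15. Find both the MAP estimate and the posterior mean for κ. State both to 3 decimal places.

Mode = exp(μ − σ²) = exp(0.16) = 1.174.
Mean = exp(μ + σ²/2) = exp(0.385) = 1.470.

MAP estimate = 1.174, posterior mean = 1.470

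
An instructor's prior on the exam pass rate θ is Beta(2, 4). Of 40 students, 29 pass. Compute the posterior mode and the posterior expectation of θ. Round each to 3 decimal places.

MAP: 0.682. Posterior mean: 0.674.

Posterior: Beta(2+29, 4+11) = Beta(31, 15).
Mode = (31−1)/(31+15−2) = 30/44 = 0.682.
Mean = 31/(31+15) = 31/46 = 0.674.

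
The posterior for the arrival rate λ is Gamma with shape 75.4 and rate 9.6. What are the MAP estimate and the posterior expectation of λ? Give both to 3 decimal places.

Mode = (α−1)/β = 74.4/9.6 = 7.750.
Mean = α/β = 75.4/9.6 = 7.854.

λ_MAP = 7.750, E[λ|data] = 7.854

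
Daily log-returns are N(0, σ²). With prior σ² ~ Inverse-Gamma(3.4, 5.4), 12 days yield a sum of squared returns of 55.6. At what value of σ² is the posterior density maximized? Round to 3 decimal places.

Posterior: Inverse-Gamma(shape = 3.4+12/2 = 9.4, scale = 5.4+55.6/2 = 33.2).
Mode = β/(α+1) = 33.2/10.4 = 3.192.
Mean = β/(α−1) = 33.2/8.4 = 3.952.
This is the posterior mode — the MAP estimate.

3.192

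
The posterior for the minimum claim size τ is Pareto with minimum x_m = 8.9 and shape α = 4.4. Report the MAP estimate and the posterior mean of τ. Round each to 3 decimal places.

MAP estimate = 8.900, posterior mean = 11.518

The Pareto density is strictly decreasing on [x_m, ∞), so the mode is x_m = 8.900.
Mean = α·x_m/(α−1) = 4.4·8.9/3.4 = 11.518.
Right-skewed posterior ⇒ mode < mean.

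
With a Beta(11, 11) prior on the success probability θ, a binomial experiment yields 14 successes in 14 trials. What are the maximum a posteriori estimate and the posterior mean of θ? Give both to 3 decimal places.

MAP = 0.706; posterior mean = 0.694

Posterior: Beta(11+14, 11+0) = Beta(25, 11).
Mode = (25−1)/(25+11−2) = 24/34 = 0.706.
Mean = 25/(25+11) = 25/36 = 0.694.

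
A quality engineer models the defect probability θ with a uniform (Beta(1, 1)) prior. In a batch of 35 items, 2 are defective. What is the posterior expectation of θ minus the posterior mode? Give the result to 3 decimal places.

0.024

Posterior: Beta(1+2, 1+33) = Beta(3, 34).
Mode = (3−1)/(3+34−2) = 2/35 = 0.057.
With a flat prior the MAP equals the MLE, 2/35.
Mean = 3/(3+34) = 3/37 = 0.081.
Difference = 0.081 − 0.057 = 0.024.
Mean > mode: the posterior has a right tail.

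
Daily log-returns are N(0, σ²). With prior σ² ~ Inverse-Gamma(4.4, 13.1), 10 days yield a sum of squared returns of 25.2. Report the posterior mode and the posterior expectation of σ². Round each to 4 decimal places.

Posterior: Inverse-Gamma(shape = 4.4+10/2 = 9.4, scale = 13.1+25.2/2 = 25.7).
Mode = β/(α+1) = 25.7/10.4 = 2.4712.
Mean = β/(α−1) = 25.7/8.4 = 3.0595.

posterior mode = 2.4712, posterior expectation = 3.0595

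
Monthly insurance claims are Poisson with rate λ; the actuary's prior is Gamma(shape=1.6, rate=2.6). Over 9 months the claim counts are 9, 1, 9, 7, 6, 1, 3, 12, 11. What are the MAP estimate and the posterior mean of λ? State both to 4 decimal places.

MAP = 5.1379; posterior mean = 5.2241

Σ counts = 59. Posterior: Gamma(shape = 1.6+59 = 60.6, rate = 2.6+9 = 11.6).
Mode = (α−1)/β = 59.6/11.6 = 5.1379.
Mean = α/β = 60.6/11.6 = 5.2241.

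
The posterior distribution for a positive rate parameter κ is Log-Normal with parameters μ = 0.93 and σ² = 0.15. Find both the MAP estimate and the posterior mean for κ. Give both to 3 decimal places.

Mode = exp(μ − σ²) = exp(0.78) = 2.181.
Mean = exp(μ + σ²/2) = exp(1.005) = 2.732.

MAP: 2.181. Posterior mean: 2.732.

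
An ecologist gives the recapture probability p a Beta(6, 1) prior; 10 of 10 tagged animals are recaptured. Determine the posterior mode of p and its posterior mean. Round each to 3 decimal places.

Posterior: Beta(6+10, 1+0) = Beta(16, 1).
Since β = 1 ≤ 1 and α > 1, the Beta density is monotone increasing on [0,1]; the mode is at 1.
Mean = 16/(16+1) = 0.941.

posterior mode = 1.000, posterior mean = 0.941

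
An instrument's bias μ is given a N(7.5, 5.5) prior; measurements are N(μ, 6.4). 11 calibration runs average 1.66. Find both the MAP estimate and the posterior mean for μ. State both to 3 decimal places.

MAP: 2.219. Posterior mean: 2.219.

Posterior for μ is Normal. Precision-weighted mean: (1/5.5·7.5 + 11/6.4·1.66) / (1/5.5 + 11/6.4) = 2.219.
A Normal posterior is symmetric, so mode = mean.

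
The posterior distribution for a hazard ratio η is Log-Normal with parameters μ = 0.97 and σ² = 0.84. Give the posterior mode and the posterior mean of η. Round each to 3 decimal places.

η_MAP = 1.139, E[η|data] = 4.015

Mode = exp(μ − σ²) = exp(0.13) = 1.139.
Mean = exp(μ + σ²/2) = exp(1.390) = 4.015.
Right-skewed posterior ⇒ mode < mean.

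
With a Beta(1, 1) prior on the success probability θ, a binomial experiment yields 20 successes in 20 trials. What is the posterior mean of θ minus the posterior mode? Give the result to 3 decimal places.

-0.045

Posterior: Beta(1+20, 1+0) = Beta(21, 1).
Since β = 1 ≤ 1 and α > 1, the Beta density is monotone increasing on [0,1]; the mode is at 1.
Mean = 21/(21+1) = 0.955.
Difference = 0.955 − 1.000 = -0.045.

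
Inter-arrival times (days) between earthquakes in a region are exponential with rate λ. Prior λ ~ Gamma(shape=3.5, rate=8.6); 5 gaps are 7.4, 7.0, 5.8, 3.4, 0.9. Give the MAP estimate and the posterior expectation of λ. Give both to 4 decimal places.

MAP = 0.2266; posterior mean = 0.2568

Σ times = 24.5. Posterior: Gamma(shape = 3.5+5 = 8.5, rate = 8.6+24.5 = 33.1).
Mode = (α−1)/β = 7.5/33.1 = 0.2266.
Mean = α/β = 8.5/33.1 = 0.2568.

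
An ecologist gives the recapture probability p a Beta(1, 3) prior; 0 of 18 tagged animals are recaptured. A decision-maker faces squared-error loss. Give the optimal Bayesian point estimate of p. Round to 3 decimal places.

0.045

Posterior: Beta(1+0, 3+18) = Beta(1, 21).
Since α = 1 ≤ 1 and β > 1, the Beta density is monotone decreasing on [0,1]; the mode is at 0.
Mean = 1/(1+21) = 0.045.
Squared-error loss ⇒ the optimal estimator is the posterior mean.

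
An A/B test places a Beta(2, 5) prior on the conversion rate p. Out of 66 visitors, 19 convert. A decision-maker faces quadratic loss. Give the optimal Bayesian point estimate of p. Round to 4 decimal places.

Posterior: Beta(2+19, 5+47) = Beta(21, 52).
Mode = (21−1)/(21+52−2) = 20/71 = 0.2817.
Mean = 21/(21+52) = 21/73 = 0.2877.
Quadratic loss ⇒ the optimal estimator is the posterior mean.

0.2877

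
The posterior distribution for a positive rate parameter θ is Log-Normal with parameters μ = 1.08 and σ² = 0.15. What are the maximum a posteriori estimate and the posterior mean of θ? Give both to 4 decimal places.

θ_MAP = 2.5345, E[θ|data] = 3.1740

Mode = exp(μ − σ²) = exp(0.93) = 2.5345.
Mean = exp(μ + σ²/2) = exp(1.155) = 3.1740.
The mean is pulled above the mode by the posterior's right skew.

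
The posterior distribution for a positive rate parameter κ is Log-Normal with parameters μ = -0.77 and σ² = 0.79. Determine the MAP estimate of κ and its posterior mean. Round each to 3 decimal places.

Mode = exp(μ − σ²) = exp(-1.56) = 0.210.
Mean = exp(μ + σ²/2) = exp(-0.375) = 0.687.

MAP estimate = 0.210, posterior mean = 0.687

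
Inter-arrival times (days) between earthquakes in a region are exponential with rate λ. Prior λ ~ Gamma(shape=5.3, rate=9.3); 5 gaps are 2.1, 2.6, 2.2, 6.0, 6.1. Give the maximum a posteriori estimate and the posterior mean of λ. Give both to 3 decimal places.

Σ times = 19.0. Posterior: Gamma(shape = 5.3+5 = 10.3, rate = 9.3+19.0 = 28.3).
Mode = (α−1)/β = 9.3/28.3 = 0.329.
Mean = α/β = 10.3/28.3 = 0.364.

maximum a posteriori estimate = 0.329, posterior mean = 0.364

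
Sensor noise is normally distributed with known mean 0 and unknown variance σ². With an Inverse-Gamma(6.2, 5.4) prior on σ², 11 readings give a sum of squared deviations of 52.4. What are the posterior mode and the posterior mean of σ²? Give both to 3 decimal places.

MAP = 2.488, posterior mean = 2.953

Posterior: Inverse-Gamma(shape = 6.2+11/2 = 11.7, scale = 5.4+52.4/2 = 31.6).
Mode = β/(α+1) = 31.6/12.7 = 2.488.
Mean = β/(α−1) = 31.6/10.7 = 2.953.
Mean > mode: the posterior has a right tail.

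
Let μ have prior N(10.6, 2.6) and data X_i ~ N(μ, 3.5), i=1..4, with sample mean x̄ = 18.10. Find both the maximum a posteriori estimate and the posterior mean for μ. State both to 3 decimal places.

Posterior for μ is Normal. Precision-weighted mean: (1/2.6·10.6 + 4/3.5·18.10) / (1/2.6 + 4/3.5) = 16.212.
A Normal posterior is symmetric, so mode = mean.

MAP: 16.212. Posterior mean: 16.212.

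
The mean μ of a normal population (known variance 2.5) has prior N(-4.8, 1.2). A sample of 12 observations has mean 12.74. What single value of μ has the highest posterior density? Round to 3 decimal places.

Posterior for μ is Normal. Precision-weighted mean: (1/1.2·-4.8 + 12/2.5·12.74) / (1/1.2 + 12/2.5) = 10.145.
A Normal posterior is symmetric, so mode = mean.
This is the posterior mode — the MAP estimate.

10.145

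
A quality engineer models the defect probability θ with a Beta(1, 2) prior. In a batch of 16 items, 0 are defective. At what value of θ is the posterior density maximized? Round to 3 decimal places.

0.000

Posterior: Beta(1+0, 2+16) = Beta(1, 18).
Since α = 1 ≤ 1 and β > 1, the Beta density is monotone decreasing on [0,1]; the mode is at 0.
Mean = 1/(1+18) = 0.053.
This is the posterior mode — the MAP estimate.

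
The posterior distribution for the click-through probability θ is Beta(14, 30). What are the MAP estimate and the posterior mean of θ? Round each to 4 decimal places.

Mode = (14−1)/(14+30−2) = 13/42 = 0.3095.
Mean = 14/(14+30) = 14/44 = 0.3182.

MAP: 0.3095. Posterior mean: 0.3182.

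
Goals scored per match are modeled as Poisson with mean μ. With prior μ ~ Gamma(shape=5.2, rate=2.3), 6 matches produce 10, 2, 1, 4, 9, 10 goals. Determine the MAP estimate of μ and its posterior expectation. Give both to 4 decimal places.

MAP = 4.8434, posterior mean = 4.9639

Σ counts = 36. Posterior: Gamma(shape = 5.2+36 = 41.2, rate = 2.3+6 = 8.3).
Mode = (α−1)/β = 40.2/8.3 = 4.8434.
Mean = α/β = 41.2/8.3 = 4.9639.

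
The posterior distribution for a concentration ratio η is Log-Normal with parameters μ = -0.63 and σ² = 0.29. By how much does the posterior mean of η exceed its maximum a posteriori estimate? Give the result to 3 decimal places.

Mode = exp(μ − σ²) = exp(-0.92) = 0.399.
Mean = exp(μ + σ²/2) = exp(-0.485) = 0.616.
Difference = 0.616 − 0.399 = 0.217.

0.217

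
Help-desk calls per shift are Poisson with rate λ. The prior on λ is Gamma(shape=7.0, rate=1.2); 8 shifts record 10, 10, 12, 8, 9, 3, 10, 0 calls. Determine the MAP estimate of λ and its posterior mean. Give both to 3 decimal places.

MAP estimate = 7.391, posterior mean = 7.500

Σ counts = 62. Posterior: Gamma(shape = 7.0+62 = 69.0, rate = 1.2+8 = 9.2).
Mode = (α−1)/β = 68.0/9.2 = 7.391.
Mean = α/β = 69.0/9.2 = 7.500.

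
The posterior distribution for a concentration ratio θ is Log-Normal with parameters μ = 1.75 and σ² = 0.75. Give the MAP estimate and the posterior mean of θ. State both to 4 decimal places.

MAP = 2.7183; posterior mean = 8.3729

Mode = exp(μ − σ²) = exp(1.00) = 2.7183.
Mean = exp(μ + σ²/2) = exp(2.125) = 8.3729.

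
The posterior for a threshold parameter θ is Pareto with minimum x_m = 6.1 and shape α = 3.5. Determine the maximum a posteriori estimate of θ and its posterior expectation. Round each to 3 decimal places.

The Pareto density is strictly decreasing on [x_m, ∞), so the mode is x_m = 6.100.
Mean = α·x_m/(α−1) = 3.5·6.1/2.5 = 8.540.

MAP: 6.100. Posterior mean: 8.540.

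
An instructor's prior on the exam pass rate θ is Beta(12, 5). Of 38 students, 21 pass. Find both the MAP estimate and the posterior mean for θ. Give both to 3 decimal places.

MAP: 0.604. Posterior mean: 0.600.

Posterior: Beta(12+21, 5+17) = Beta(33, 22).
Mode = (33−1)/(33+22−2) = 32/53 = 0.604.
Mean = 33/(33+22) = 33/55 = 0.600.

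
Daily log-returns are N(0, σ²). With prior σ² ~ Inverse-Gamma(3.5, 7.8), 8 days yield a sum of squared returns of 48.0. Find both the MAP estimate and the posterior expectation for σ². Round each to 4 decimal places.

MAP: 3.7412. Posterior mean: 4.8923.

Posterior: Inverse-Gamma(shape = 3.5+8/2 = 7.5, scale = 7.8+48.0/2 = 31.8).
Mode = β/(α+1) = 31.8/8.5 = 3.7412.
Mean = β/(α−1) = 31.8/6.5 = 4.8923.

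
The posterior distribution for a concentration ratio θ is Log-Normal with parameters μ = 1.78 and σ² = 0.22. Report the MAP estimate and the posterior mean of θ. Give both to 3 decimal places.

Mode = exp(μ − σ²) = exp(1.56) = 4.759.
Mean = exp(μ + σ²/2) = exp(1.890) = 6.619.

MAP = 4.759, posterior mean = 6.619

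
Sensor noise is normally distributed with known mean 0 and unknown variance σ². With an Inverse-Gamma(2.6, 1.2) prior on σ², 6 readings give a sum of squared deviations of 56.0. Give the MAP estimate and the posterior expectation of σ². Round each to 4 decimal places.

σ²_MAP = 4.4242, E[σ²|data] = 6.3478

Posterior: Inverse-Gamma(shape = 2.6+6/2 = 5.6, scale = 1.2+56.0/2 = 29.2).
Mode = β/(α+1) = 29.2/6.6 = 4.4242.
Mean = β/(α−1) = 29.2/4.6 = 6.3478.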